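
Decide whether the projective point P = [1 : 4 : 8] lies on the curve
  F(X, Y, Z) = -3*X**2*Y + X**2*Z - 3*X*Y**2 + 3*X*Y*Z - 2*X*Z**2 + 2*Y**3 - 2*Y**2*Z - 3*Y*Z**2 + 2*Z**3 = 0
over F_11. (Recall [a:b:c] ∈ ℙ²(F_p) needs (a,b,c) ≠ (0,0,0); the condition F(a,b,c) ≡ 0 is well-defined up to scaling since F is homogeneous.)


F(1,4,8) ≡ 0 (mod 11); P is on the curve.

Evaluate F(1, 4, 8) term-by-term (mod 11).
  -3*X**2*Y ↦ -3·1·4·1 = -12
  X**2*Z ↦ 1·1·1·8 = 8
  -3*X*Y**2 ↦ -3·1·16·1 = -48
  3*X*Y*Z ↦ 3·1·4·8 = 96
  -2*X*Z**2 ↦ -2·1·1·64 = -128
  2*Y**3 ↦ 2·1·64·1 = 128
  -2*Y**2*Z ↦ -2·1·16·8 = -256
  -3*Y*Z**2 ↦ -3·1·4·64 = -768
  2*Z**3 ↦ 2·1·1·512 = 1024
Sum: F(1, 4, 8) = (-12) + (8) + (-48) + (96) + (-128) + (128) + (-256) + (-768) + (1024) = 44.
Reducing mod 11: 44 ≡ 0 (mod 11).
Since F(a, b, c) ≡ 0 (mod 11), P lies on the curve.


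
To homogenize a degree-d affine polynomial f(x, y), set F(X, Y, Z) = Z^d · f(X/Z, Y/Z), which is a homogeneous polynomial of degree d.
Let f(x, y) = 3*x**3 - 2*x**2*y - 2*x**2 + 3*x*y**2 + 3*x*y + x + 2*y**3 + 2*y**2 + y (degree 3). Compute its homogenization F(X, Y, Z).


F(X, Y, Z) = 3*X**3 - 2*X**2*Y - 2*X**2*Z + 3*X*Y**2 + 3*X*Y*Z + X*Z**2 + 2*Y**3 + 2*Y**2*Z + Y*Z**2

deg(f) = 3.
Substitute x = X/Z, y = Y/Z into f, then multiply by Z^3.
  monomial 3·x^3·y^0 ↦ 3·X^3·Y^0·Z^0.
  monomial -2·x^2·y^1 ↦ -2·X^2·Y^1·Z^0.
  monomial -2·x^2·y^0 ↦ -2·X^2·Y^0·Z^1.
  monomial 3·x^1·y^2 ↦ 3·X^1·Y^2·Z^0.
  monomial 3·x^1·y^1 ↦ 3·X^1·Y^1·Z^1.
  monomial 1·x^1·y^0 ↦ 1·X^1·Y^0·Z^2.
  monomial 2·x^0·y^3 ↦ 2·X^0·Y^3·Z^0.
  monomial 2·x^0·y^2 ↦ 2·X^0·Y^2·Z^1.
  monomial 1·x^0·y^1 ↦ 1·X^0·Y^1·Z^2.
Collecting: F(X, Y, Z) = 3*X**3 - 2*X**2*Y - 2*X**2*Z + 3*X*Y**2 + 3*X*Y*Z + X*Z**2 + 2*Y**3 + 2*Y**2*Z + Y*Z**2.


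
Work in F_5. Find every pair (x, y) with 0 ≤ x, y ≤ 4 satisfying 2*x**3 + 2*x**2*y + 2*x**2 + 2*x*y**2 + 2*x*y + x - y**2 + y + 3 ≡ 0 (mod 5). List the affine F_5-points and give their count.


Affine F_5-points: {(2, 1), (2, 3), (4, 1)}; count = 3.

For each of the 25 pairs (x, y) ∈ F_5², evaluate f(x, y) mod 5. Record the zeros.
  x = 0: [0↦3, 1↦3, 2↦1, 3↦2, 4↦1]  zeros at y ∈ ∅
  x = 1: [0↦3, 1↦4, 2↦2, 3↦2, 4↦4]  zeros at y ∈ ∅
  x = 2: [0↦4, 1↦0, 2↦2, 3↦0, 4↦4]  zeros at y ∈ {1, 3}
  x = 3: [0↦3, 1↦3, 2↦3, 3↦3, 4↦3]  zeros at y ∈ ∅
  x = 4: [0↦2, 1↦0, 2↦2, 3↦3, 4↦3]  zeros at y ∈ {1}
Collecting zeros: affine points = {(2, 1), (2, 3), (4, 1)}.
Total count |C(F_5)_aff| = 3.


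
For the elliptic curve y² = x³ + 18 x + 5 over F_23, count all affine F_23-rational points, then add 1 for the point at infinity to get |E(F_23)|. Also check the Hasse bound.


Affine points = {(1, 1), (1, 22), (2, 7), (2, 16), (4, 7), (4, 16), (5, 6), (5, 17), (10, 9), (10, 14), (11, 4), (11, 19), (15, 4), (15, 19), (17, 7), (17, 16), (20, 4), (20, 19), (22, 3), (22, 20)}; affine count = 20; |E(F_23)| = 21.

Discriminant check: Δ ∝ 4a³ + 27b² = 4·18³ + 27·5² = 4·5832 + 27·25 ≡ 14 (mod 23). Nonzero ⇒ E is nonsingular.
For each x ∈ F_23, compute rhs = x³ + 18·x + 5 mod 23, then count y ∈ F_23 with y² ≡ rhs.
  x = 0: rhs = 5, matching y values: none (0 points).
  x = 1: rhs = 1, matching y values: 1, 22 (2 points).
  x = 2: rhs = 3, matching y values: 7, 16 (2 points).
  x = 3: rhs = 17, matching y values: none (0 points).
  x = 4: rhs = 3, matching y values: 7, 16 (2 points).
  x = 5: rhs = 13, matching y values: 6, 17 (2 points).
  x = 6: rhs = 7, matching y values: none (0 points).
  x = 7: rhs = 14, matching y values: none (0 points).
  x = 8: rhs = 17, matching y values: none (0 points).
  x = 9: rhs = 22, matching y values: none (0 points).
  x = 10: rhs = 12, matching y values: 9, 14 (2 points).
  x = 11: rhs = 16, matching y values: 4, 19 (2 points).
  x = 12: rhs = 17, matching y values: none (0 points).
  x = 13: rhs = 21, matching y values: none (0 points).
  x = 14: rhs = 11, matching y values: none (0 points).
  x = 15: rhs = 16, matching y values: 4, 19 (2 points).
  x = 16: rhs = 19, matching y values: none (0 points).
  x = 17: rhs = 3, matching y values: 7, 16 (2 points).
  x = 18: rhs = 20, matching y values: none (0 points).
  x = 19: rhs = 7, matching y values: none (0 points).
  x = 20: rhs = 16, matching y values: 4, 19 (2 points).
  x = 21: rhs = 7, matching y values: none (0 points).
  x = 22: rhs = 9, matching y values: 3, 20 (2 points).
Total affine count: 20.
Full point count |E(F_23)| = 20 + 1 = 21.
Hasse bound: |21 − (23+1)| = |-3| = 3 ≤ 2√23 ≈ 9.5917 ✓.


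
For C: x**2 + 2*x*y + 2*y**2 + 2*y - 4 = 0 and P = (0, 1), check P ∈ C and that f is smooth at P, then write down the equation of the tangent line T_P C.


Tangent line at P: 2*x + 6*y - 6 = 0.

Step 1: f(0, 1) = 0, so P lies on C.
Step 2: partial derivatives
  f_x(x, y) = 2*x + 2*y, f_y(x, y) = 2*x + 4*y + 2.
  f_x(P) = 2, f_y(P) = 6 (gradient nonzero, so P is smooth).
Step 3: tangent line at P: 2·(x − 0) + 6·(y − 1) = 0.
Expanding: 2*x + 6*y - 6 = 0.


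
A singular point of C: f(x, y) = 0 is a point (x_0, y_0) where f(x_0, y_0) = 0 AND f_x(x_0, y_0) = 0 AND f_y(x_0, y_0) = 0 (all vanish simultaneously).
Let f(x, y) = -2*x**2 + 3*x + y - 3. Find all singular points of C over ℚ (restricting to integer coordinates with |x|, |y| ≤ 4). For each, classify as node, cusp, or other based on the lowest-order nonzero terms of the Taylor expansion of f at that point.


No singular points in the scanned grid; C is smooth there.

Compute partial derivatives:
  f_x = 3 - 4*x.
  f_y = 1.
f_y = 1 is a nonzero constant, so f_y never vanishes: no point (x, y) can satisfy f = f_x = f_y = 0. In particular no (x, y) ∈ {−4, ..., 4}² is singular; the curve is smooth.


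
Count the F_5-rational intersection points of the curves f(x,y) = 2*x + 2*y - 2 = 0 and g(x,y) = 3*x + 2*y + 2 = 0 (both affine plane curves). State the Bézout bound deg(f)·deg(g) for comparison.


Common zeros: {(1, 0)}; count = 1; Bézout bound = 1.

deg(f) = 1, deg(g) = 1, so Bézout bound = 1.
Scan x ∈ F_5. For each x, list the y ∈ F_5 with f(x, y) ≡ 0 and those with g(x, y) ≡ 0 (mod 5); the common zeros in that column are the intersection.
  x = 0: f ≡ 0 at y ∈ {1}; g ≡ 0 at y ∈ {4}; common: ∅.
  x = 1: f ≡ 0 at y ∈ {0}; g ≡ 0 at y ∈ {0}; common: {0}.
  x = 2: f ≡ 0 at y ∈ {4}; g ≡ 0 at y ∈ {1}; common: ∅.
  x = 3: f ≡ 0 at y ∈ {3}; g ≡ 0 at y ∈ {2}; common: ∅.
  x = 4: f ≡ 0 at y ∈ {2}; g ≡ 0 at y ∈ {3}; common: ∅.
Collecting: common zeros = {(1, 0)}, so the count is 1.
Comparison with the Bézout bound: 1 ≤ 1 = deg(f)·deg(g), as expected for curves with no common component (the bound is attained).


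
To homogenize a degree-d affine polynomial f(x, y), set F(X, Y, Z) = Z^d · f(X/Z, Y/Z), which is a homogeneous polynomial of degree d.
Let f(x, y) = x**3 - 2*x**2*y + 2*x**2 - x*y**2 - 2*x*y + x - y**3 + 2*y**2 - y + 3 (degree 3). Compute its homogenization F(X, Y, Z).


F(X, Y, Z) = X**3 - 2*X**2*Y + 2*X**2*Z - X*Y**2 - 2*X*Y*Z + X*Z**2 - Y**3 + 2*Y**2*Z - Y*Z**2 + 3*Z**3

deg(f) = 3.
Substitute x = X/Z, y = Y/Z into f, then multiply by Z^3.
  monomial 1·x^3·y^0 ↦ 1·X^3·Y^0·Z^0.
  monomial -2·x^2·y^1 ↦ -2·X^2·Y^1·Z^0.
  monomial 2·x^2·y^0 ↦ 2·X^2·Y^0·Z^1.
  monomial -1·x^1·y^2 ↦ -1·X^1·Y^2·Z^0.
  monomial -2·x^1·y^1 ↦ -2·X^1·Y^1·Z^1.
  monomial 1·x^1·y^0 ↦ 1·X^1·Y^0·Z^2.
  monomial -1·x^0·y^3 ↦ -1·X^0·Y^3·Z^0.
  monomial 2·x^0·y^2 ↦ 2·X^0·Y^2·Z^1.
  monomial -1·x^0·y^1 ↦ -1·X^0·Y^1·Z^2.
  monomial 3·x^0·y^0 ↦ 3·X^0·Y^0·Z^3.
Collecting: F(X, Y, Z) = X**3 - 2*X**2*Y + 2*X**2*Z - X*Y**2 - 2*X*Y*Z + X*Z**2 - Y**3 + 2*Y**2*Z - Y*Z**2 + 3*Z**3.


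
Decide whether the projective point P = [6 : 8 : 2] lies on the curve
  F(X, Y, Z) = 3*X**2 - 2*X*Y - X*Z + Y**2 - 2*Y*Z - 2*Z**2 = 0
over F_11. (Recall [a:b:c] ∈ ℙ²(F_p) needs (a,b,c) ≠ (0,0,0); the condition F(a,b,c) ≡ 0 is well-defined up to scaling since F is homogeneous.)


F(6,8,2) ≡ 2 (mod 11); P is NOT on the curve.

Evaluate F(6, 8, 2) term-by-term (mod 11).
  3*X**2 ↦ 3·36·1·1 = 108
  -2*X*Y ↦ -2·6·8·1 = -96
  -X*Z ↦ -1·6·1·2 = -12
  Y**2 ↦ 1·1·64·1 = 64
  -2*Y*Z ↦ -2·1·8·2 = -32
  -2*Z**2 ↦ -2·1·1·4 = -8
Sum: F(6, 8, 2) = (108) + (-96) + (-12) + (64) + (-32) + (-8) = 24.
Reducing mod 11: 24 ≡ 2 (mod 11).
Since F(a, b, c) ≡ 2 ≠ 0 (mod 11), P does NOT lie on the curve.


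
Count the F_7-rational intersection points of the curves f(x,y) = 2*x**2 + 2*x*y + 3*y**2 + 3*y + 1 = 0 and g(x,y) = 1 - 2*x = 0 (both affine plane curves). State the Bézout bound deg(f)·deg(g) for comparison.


Common zeros: ∅; count = 0; Bézout bound = 2.

deg(f) = 2, deg(g) = 1, so Bézout bound = 2.
Scan x ∈ F_7. For each x, list the y ∈ F_7 with f(x, y) ≡ 0 and those with g(x, y) ≡ 0 (mod 7); the common zeros in that column are the intersection.
  x = 0: f ≡ 0 at y ∈ {1, 5}; g ≡ 0 at y ∈ ∅; common: ∅.
  x = 1: f ≡ 0 at y ∈ ∅; g ≡ 0 at y ∈ ∅; common: ∅.
  x = 2: f ≡ 0 at y ∈ {2, 5}; g ≡ 0 at y ∈ ∅; common: ∅.
  x = 3: f ≡ 0 at y ∈ {2}; g ≡ 0 at y ∈ ∅; common: ∅.
  x = 4: f ≡ 0 at y ∈ ∅; g ≡ 0 at y ∈ {0, 1, 2, 3, 4, 5, 6}; common: ∅.
  x = 5: f ≡ 0 at y ∈ ∅; g ≡ 0 at y ∈ ∅; common: ∅.
  x = 6: f ≡ 0 at y ∈ {1}; g ≡ 0 at y ∈ ∅; common: ∅.
Collecting: common zeros = ∅, so the count is 0.
Comparison with the Bézout bound: 0 ≤ 2 = deg(f)·deg(g), as expected for curves with no common component (the affine F_7-count falls short of the bound because intersections may lie at infinity, over extension fields, or carry multiplicity).


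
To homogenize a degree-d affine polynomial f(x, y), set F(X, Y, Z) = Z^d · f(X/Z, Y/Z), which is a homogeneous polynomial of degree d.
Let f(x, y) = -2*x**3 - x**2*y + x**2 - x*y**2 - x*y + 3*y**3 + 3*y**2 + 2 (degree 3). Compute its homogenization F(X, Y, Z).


F(X, Y, Z) = -2*X**3 - X**2*Y + X**2*Z - X*Y**2 - X*Y*Z + 3*Y**3 + 3*Y**2*Z + 2*Z**3

deg(f) = 3.
Substitute x = X/Z, y = Y/Z into f, then multiply by Z^3.
  monomial -2·x^3·y^0 ↦ -2·X^3·Y^0·Z^0.
  monomial -1·x^2·y^1 ↦ -1·X^2·Y^1·Z^0.
  monomial 1·x^2·y^0 ↦ 1·X^2·Y^0·Z^1.
  monomial -1·x^1·y^2 ↦ -1·X^1·Y^2·Z^0.
  monomial -1·x^1·y^1 ↦ -1·X^1·Y^1·Z^1.
  monomial 3·x^0·y^3 ↦ 3·X^0·Y^3·Z^0.
  monomial 3·x^0·y^2 ↦ 3·X^0·Y^2·Z^1.
  monomial 2·x^0·y^0 ↦ 2·X^0·Y^0·Z^3.
Collecting: F(X, Y, Z) = -2*X**3 - X**2*Y + X**2*Z - X*Y**2 - X*Y*Z + 3*Y**3 + 3*Y**2*Z + 2*Z**3.


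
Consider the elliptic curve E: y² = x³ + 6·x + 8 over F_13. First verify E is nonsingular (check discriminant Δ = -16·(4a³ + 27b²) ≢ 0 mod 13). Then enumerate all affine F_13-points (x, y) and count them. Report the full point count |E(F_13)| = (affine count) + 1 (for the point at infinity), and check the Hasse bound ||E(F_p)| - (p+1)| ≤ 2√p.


Affine points = {(3, 1), (3, 12), (6, 0), (7, 4), (7, 9), (8, 3), (8, 10), (11, 1), (11, 12), (12, 1), (12, 12)}; affine count = 11; |E(F_13)| = 12.

Discriminant check: Δ ∝ 4a³ + 27b² = 4·6³ + 27·8² = 4·216 + 27·64 ≡ 5 (mod 13). Nonzero ⇒ E is nonsingular.
For each x ∈ F_13, compute rhs = x³ + 6·x + 8 mod 13, then count y ∈ F_13 with y² ≡ rhs.
  x = 0: rhs = 8, matching y values: none (0 points).
  x = 1: rhs = 2, matching y values: none (0 points).
  x = 2: rhs = 2, matching y values: none (0 points).
  x = 3: rhs = 1, matching y values: 1, 12 (2 points).
  x = 4: rhs = 5, matching y values: none (0 points).
  x = 5: rhs = 7, matching y values: none (0 points).
  x = 6: rhs = 0, matching y values: 0 (1 points).
  x = 7: rhs = 3, matching y values: 4, 9 (2 points).
  x = 8: rhs = 9, matching y values: 3, 10 (2 points).
  x = 9: rhs = 11, matching y values: none (0 points).
  x = 10: rhs = 2, matching y values: none (0 points).
  x = 11: rhs = 1, matching y values: 1, 12 (2 points).
  x = 12: rhs = 1, matching y values: 1, 12 (2 points).
Total affine count: 11.
Full point count |E(F_13)| = 11 + 1 = 12.
Hasse bound: |12 − (13+1)| = |-2| = 2 ≤ 2√13 ≈ 7.2111 ✓.


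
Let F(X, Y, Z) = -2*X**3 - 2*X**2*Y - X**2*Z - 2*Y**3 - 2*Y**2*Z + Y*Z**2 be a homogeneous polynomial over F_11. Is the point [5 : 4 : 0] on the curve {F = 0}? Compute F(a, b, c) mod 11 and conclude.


F(5,4,0) ≡ 5 (mod 11); P is NOT on the curve.

Evaluate F(5, 4, 0) term-by-term (mod 11).
  -2*X**3 ↦ -2·125·1·1 = -250
  -2*X**2*Y ↦ -2·25·4·1 = -200
  -X**2*Z ↦ -1·25·1·0 = 0
  -2*Y**3 ↦ -2·1·64·1 = -128
  -2*Y**2*Z ↦ -2·1·16·0 = 0
  Y*Z**2 ↦ 1·1·4·0 = 0
Sum: F(5, 4, 0) = (-250) + (-200) + (0) + (-128) + (0) + (0) = -578.
Reducing mod 11: -578 ≡ 5 (mod 11).
Since F(a, b, c) ≡ 5 ≠ 0 (mod 11), P does NOT lie on the curve.


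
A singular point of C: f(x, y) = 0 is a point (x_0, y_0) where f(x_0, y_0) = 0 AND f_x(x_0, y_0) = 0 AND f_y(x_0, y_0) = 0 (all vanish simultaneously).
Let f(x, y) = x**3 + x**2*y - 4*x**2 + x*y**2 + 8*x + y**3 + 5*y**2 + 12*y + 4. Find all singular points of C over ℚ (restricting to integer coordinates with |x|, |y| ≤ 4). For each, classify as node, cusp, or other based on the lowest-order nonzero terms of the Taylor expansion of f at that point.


Singular points: {(2, -2)}; classification: cusp.

Compute partial derivatives:
  f_x = 3*x**2 + 2*x*y - 8*x + y**2 + 8.
  f_y = x**2 + 2*x*y + 3*y**2 + 10*y + 12.
Scan x_0 ∈ {−4, ..., 4}. For each x_0, f_y(x_0, y) is a polynomial in y; find its integer roots y ∈ {−4, ..., 4}, then test f_x and f at those candidates.
  x = -4: f_y(-4, y) = 3*y**2 + 2*y + 28; no integer root y with |y| ≤ 4.
  x = -3: f_y(-3, y) = 3*y**2 + 4*y + 21; no integer root y with |y| ≤ 4.
  x = -2: f_y(-2, y) = 3*y**2 + 6*y + 16; no integer root y with |y| ≤ 4.
  x = -1: f_y(-1, y) = 3*y**2 + 8*y + 13; no integer root y with |y| ≤ 4.
  x = 0: f_y(0, y) = 3*y**2 + 10*y + 12; no integer root y with |y| ≤ 4.
  x = 1: f_y(1, y) = 3*y**2 + 12*y + 13; no integer root y with |y| ≤ 4.
  x = 2: f_y(2, y) = 3*y**2 + 14*y + 16; vanishes at y ∈ {-2}. (2, -2): f_x = 0, f = 0 — SINGULAR.
  x = 3: f_y(3, y) = 3*y**2 + 16*y + 21; vanishes at y ∈ {-3}. (3, -3): f_x = 2 ≠ 0.
  x = 4: f_y(4, y) = 3*y**2 + 18*y + 28; no integer root y with |y| ≤ 4.
Only singular point on the grid: (2, -2).
Classify: substitute x = 2 + u, y = -2 + v and expand: f = u**3 + u**2*v + u*v**2 + v**3 + v**2.
No constant or linear terms (consistent with a singular point). Quadratic part: v**2. Cubic part: u**3 + u**2*v + u*v**2 + v**3.
The quadratic part v**2 is a perfect square, so there is a single (double) tangent line v = 0, i.e. y = -2. Restricting the cubic part to that line (v = 0) leaves u**3 ≠ 0, so f is not divisible by v and the branch is v² ≈ -u**3 to lowest order — this is a cusp.
Classification: cusp.


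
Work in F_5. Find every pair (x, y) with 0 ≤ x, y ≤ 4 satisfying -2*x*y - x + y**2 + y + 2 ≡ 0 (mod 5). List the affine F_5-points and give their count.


Affine F_5-points: {(2, 0), (2, 3), (3, 1), (3, 4)}; count = 4.

For each of the 25 pairs (x, y) ∈ F_5², evaluate f(x, y) mod 5. Record the zeros.
  x = 0: [0↦2, 1↦4, 2↦3, 3↦4, 4↦2]  zeros at y ∈ ∅
  x = 1: [0↦1, 1↦1, 2↦3, 3↦2, 4↦3]  zeros at y ∈ ∅
  x = 2: [0↦0, 1↦3, 2↦3, 3↦0, 4↦4]  zeros at y ∈ {0, 3}
  x = 3: [0↦4, 1↦0, 2↦3, 3↦3, 4↦0]  zeros at y ∈ {1, 4}
  x = 4: [0↦3, 1↦2, 2↦3, 3↦1, 4↦1]  zeros at y ∈ ∅
Collecting zeros: affine points = {(2, 0), (2, 3), (3, 1), (3, 4)}.
Total count |C(F_5)_aff| = 4.


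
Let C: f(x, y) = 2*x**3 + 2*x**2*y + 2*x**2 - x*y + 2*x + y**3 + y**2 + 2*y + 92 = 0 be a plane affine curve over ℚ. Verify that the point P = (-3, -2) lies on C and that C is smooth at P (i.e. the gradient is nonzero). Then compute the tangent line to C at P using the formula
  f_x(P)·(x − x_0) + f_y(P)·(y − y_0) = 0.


Tangent line at P: 70*x + 31*y + 272 = 0.

Step 1: f(-3, -2) = 0, so P lies on C.
Step 2: partial derivatives
  f_x(x, y) = 6*x**2 + 4*x*y + 4*x - y + 2, f_y(x, y) = 2*x**2 - x + 3*y**2 + 2*y + 2.
  f_x(P) = 70, f_y(P) = 31 (gradient nonzero, so P is smooth).
Step 3: tangent line at P: 70·(x − -3) + 31·(y − -2) = 0.
Expanding: 70*x + 31*y + 272 = 0.


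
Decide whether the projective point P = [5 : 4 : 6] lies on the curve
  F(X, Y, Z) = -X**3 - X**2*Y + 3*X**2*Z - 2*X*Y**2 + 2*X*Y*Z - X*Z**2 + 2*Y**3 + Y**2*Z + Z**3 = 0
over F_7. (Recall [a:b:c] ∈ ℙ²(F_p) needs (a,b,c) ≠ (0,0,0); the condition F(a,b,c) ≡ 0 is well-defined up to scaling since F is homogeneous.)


F(5,4,6) ≡ 5 (mod 7); P is NOT on the curve.

Evaluate F(5, 4, 6) term-by-term (mod 7).
  -X**3 ↦ -1·125·1·1 = -125
  -X**2*Y ↦ -1·25·4·1 = -100
  3*X**2*Z ↦ 3·25·1·6 = 450
  -2*X*Y**2 ↦ -2·5·16·1 = -160
  2*X*Y*Z ↦ 2·5·4·6 = 240
  -X*Z**2 ↦ -1·5·1·36 = -180
  2*Y**3 ↦ 2·1·64·1 = 128
  Y**2*Z ↦ 1·1·16·6 = 96
  Z**3 ↦ 1·1·1·216 = 216
Sum: F(5, 4, 6) = (-125) + (-100) + (450) + (-160) + (240) + (-180) + (128) + (96) + (216) = 565.
Reducing mod 7: 565 ≡ 5 (mod 7).
Since F(a, b, c) ≡ 5 ≠ 0 (mod 7), P does NOT lie on the curve.


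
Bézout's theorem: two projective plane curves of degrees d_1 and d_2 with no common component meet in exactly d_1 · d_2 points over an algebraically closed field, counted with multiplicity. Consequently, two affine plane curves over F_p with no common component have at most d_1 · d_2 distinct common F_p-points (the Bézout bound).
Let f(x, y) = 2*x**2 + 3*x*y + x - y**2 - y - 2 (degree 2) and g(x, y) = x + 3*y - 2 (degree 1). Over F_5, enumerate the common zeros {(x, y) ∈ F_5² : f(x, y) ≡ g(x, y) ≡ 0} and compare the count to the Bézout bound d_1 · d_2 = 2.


Common zeros: ∅; count = 0; Bézout bound = 2.

deg(f) = 2, deg(g) = 1, so Bézout bound = 2.
Scan x ∈ F_5. For each x, list the y ∈ F_5 with f(x, y) ≡ 0 and those with g(x, y) ≡ 0 (mod 5); the common zeros in that column are the intersection.
  x = 0: f ≡ 0 at y ∈ ∅; g ≡ 0 at y ∈ {4}; common: ∅.
  x = 1: f ≡ 0 at y ∈ ∅; g ≡ 0 at y ∈ {2}; common: ∅.
  x = 2: f ≡ 0 at y ∈ ∅; g ≡ 0 at y ∈ {0}; common: ∅.
  x = 3: f ≡ 0 at y ∈ {4}; g ≡ 0 at y ∈ {3}; common: ∅.
  x = 4: f ≡ 0 at y ∈ ∅; g ≡ 0 at y ∈ {1}; common: ∅.
Collecting: common zeros = ∅, so the count is 0.
Comparison with the Bézout bound: 0 ≤ 2 = deg(f)·deg(g), as expected for curves with no common component (the affine F_5-count falls short of the bound because intersections may lie at infinity, over extension fields, or carry multiplicity).


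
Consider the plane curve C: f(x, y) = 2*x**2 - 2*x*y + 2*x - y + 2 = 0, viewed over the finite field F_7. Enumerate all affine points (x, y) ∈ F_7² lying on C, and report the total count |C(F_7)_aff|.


Affine F_7-points: {(0, 2), (1, 2), (2, 0), (4, 0), (5, 5), (6, 5)}; count = 6.

For each of the 49 pairs (x, y) ∈ F_7², evaluate f(x, y) mod 7. Record the zeros.
  x = 0: [0↦2, 1↦1, 2↦0, 3↦6, 4↦5, 5↦4, 6↦3]  zeros at y ∈ {2}
  x = 1: [0↦6, 1↦3, 2↦0, 3↦4, 4↦1, 5↦5, 6↦2]  zeros at y ∈ {2}
  x = 2: [0↦0, 1↦2, 2↦4, 3↦6, 4↦1, 5↦3, 6↦5]  zeros at y ∈ {0}
  x = 3: [0↦5, 1↦5, 2↦5, 3↦5, 4↦5, 5↦5, 6↦5]  zeros at y ∈ ∅
  x = 4: [0↦0, 1↦5, 2↦3, 3↦1, 4↦6, 5↦4, 6↦2]  zeros at y ∈ {0}
  x = 5: [0↦6, 1↦2, 2↦5, 3↦1, 4↦4, 5↦0, 6↦3]  zeros at y ∈ {5}
  x = 6: [0↦2, 1↦3, 2↦4, 3↦5, 4↦6, 5↦0, 6↦1]  zeros at y ∈ {5}
Collecting zeros: affine points = {(0, 2), (1, 2), (2, 0), (4, 0), (5, 5), (6, 5)}.
Total count |C(F_7)_aff| = 6.


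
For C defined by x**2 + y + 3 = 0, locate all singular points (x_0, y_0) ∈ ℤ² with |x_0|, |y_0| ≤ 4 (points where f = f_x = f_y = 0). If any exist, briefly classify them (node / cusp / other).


No singular points in the scanned grid; C is smooth there.

Compute partial derivatives:
  f_x = 2*x.
  f_y = 1.
f_y = 1 is a nonzero constant, so f_y never vanishes: no point (x, y) can satisfy f = f_x = f_y = 0. In particular no (x, y) ∈ {−4, ..., 4}² is singular; the curve is smooth.


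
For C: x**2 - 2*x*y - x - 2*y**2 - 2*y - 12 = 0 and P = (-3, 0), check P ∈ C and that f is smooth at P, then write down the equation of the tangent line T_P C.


Tangent line at P: -7*x + 4*y - 21 = 0.

Step 1: f(-3, 0) = 0, so P lies on C.
Step 2: partial derivatives
  f_x(x, y) = 2*x - 2*y - 1, f_y(x, y) = -2*x - 4*y - 2.
  f_x(P) = -7, f_y(P) = 4 (gradient nonzero, so P is smooth).
Step 3: tangent line at P: -7·(x − -3) + 4·(y − 0) = 0.
Expanding: -7*x + 4*y - 21 = 0.


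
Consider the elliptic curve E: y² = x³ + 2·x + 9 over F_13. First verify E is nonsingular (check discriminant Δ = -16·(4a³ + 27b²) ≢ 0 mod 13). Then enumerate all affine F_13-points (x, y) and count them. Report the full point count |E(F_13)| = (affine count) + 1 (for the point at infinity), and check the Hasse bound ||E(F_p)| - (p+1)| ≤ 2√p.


Affine points = {(0, 3), (0, 10), (1, 5), (1, 8), (3, 4), (3, 9), (4, 4), (4, 9), (5, 1), (5, 12), (6, 4), (6, 9), (8, 2), (8, 11), (11, 6), (11, 7)}; affine count = 16; |E(F_13)| = 17.

Discriminant check: Δ ∝ 4a³ + 27b² = 4·2³ + 27·9² = 4·8 + 27·81 ≡ 9 (mod 13). Nonzero ⇒ E is nonsingular.
For each x ∈ F_13, compute rhs = x³ + 2·x + 9 mod 13, then count y ∈ F_13 with y² ≡ rhs.
  x = 0: rhs = 9, matching y values: 3, 10 (2 points).
  x = 1: rhs = 12, matching y values: 5, 8 (2 points).
  x = 2: rhs = 8, matching y values: none (0 points).
  x = 3: rhs = 3, matching y values: 4, 9 (2 points).
  x = 4: rhs = 3, matching y values: 4, 9 (2 points).
  x = 5: rhs = 1, matching y values: 1, 12 (2 points).
  x = 6: rhs = 3, matching y values: 4, 9 (2 points).
  x = 7: rhs = 2, matching y values: none (0 points).
  x = 8: rhs = 4, matching y values: 2, 11 (2 points).
  x = 9: rhs = 2, matching y values: none (0 points).
  x = 10: rhs = 2, matching y values: none (0 points).
  x = 11: rhs = 10, matching y values: 6, 7 (2 points).
  x = 12: rhs = 6, matching y values: none (0 points).
Total affine count: 16.
Full point count |E(F_13)| = 16 + 1 = 17.
Hasse bound: |17 − (13+1)| = |3| = 3 ≤ 2√13 ≈ 7.2111 ✓.


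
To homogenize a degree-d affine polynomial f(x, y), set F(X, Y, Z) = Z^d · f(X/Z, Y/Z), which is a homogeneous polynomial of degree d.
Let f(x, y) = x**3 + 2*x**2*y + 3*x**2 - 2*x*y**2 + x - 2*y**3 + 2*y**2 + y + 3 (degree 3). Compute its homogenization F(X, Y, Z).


F(X, Y, Z) = X**3 + 2*X**2*Y + 3*X**2*Z - 2*X*Y**2 + X*Z**2 - 2*Y**3 + 2*Y**2*Z + Y*Z**2 + 3*Z**3

deg(f) = 3.
Substitute x = X/Z, y = Y/Z into f, then multiply by Z^3.
  monomial 1·x^3·y^0 ↦ 1·X^3·Y^0·Z^0.
  monomial 2·x^2·y^1 ↦ 2·X^2·Y^1·Z^0.
  monomial 3·x^2·y^0 ↦ 3·X^2·Y^0·Z^1.
  monomial -2·x^1·y^2 ↦ -2·X^1·Y^2·Z^0.
  monomial 1·x^1·y^0 ↦ 1·X^1·Y^0·Z^2.
  monomial -2·x^0·y^3 ↦ -2·X^0·Y^3·Z^0.
  monomial 2·x^0·y^2 ↦ 2·X^0·Y^2·Z^1.
  monomial 1·x^0·y^1 ↦ 1·X^0·Y^1·Z^2.
  monomial 3·x^0·y^0 ↦ 3·X^0·Y^0·Z^3.
Collecting: F(X, Y, Z) = X**3 + 2*X**2*Y + 3*X**2*Z - 2*X*Y**2 + X*Z**2 - 2*Y**3 + 2*Y**2*Z + Y*Z**2 + 3*Z**3.


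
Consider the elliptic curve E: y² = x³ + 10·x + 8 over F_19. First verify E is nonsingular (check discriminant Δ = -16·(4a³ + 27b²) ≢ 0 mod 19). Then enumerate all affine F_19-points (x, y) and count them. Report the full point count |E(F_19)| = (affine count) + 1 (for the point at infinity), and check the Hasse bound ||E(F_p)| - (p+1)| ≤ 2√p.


Affine points = {(1, 0), (2, 6), (2, 13), (4, 6), (4, 13), (8, 7), (8, 12), (10, 5), (10, 14), (11, 9), (11, 10), (13, 6), (13, 13), (14, 2), (14, 17), (18, 4), (18, 15)}; affine count = 17; |E(F_19)| = 18.

Discriminant check: Δ ∝ 4a³ + 27b² = 4·10³ + 27·8² = 4·1000 + 27·64 ≡ 9 (mod 19). Nonzero ⇒ E is nonsingular.
For each x ∈ F_19, compute rhs = x³ + 10·x + 8 mod 19, then count y ∈ F_19 with y² ≡ rhs.
  x = 0: rhs = 8, matching y values: none (0 points).
  x = 1: rhs = 0, matching y values: 0 (1 points).
  x = 2: rhs = 17, matching y values: 6, 13 (2 points).
  x = 3: rhs = 8, matching y values: none (0 points).
  x = 4: rhs = 17, matching y values: 6, 13 (2 points).
  x = 5: rhs = 12, matching y values: none (0 points).
  x = 6: rhs = 18, matching y values: none (0 points).
  x = 7: rhs = 3, matching y values: none (0 points).
  x = 8: rhs = 11, matching y values: 7, 12 (2 points).
  x = 9: rhs = 10, matching y values: none (0 points).
  x = 10: rhs = 6, matching y values: 5, 14 (2 points).
  x = 11: rhs = 5, matching y values: 9, 10 (2 points).
  x = 12: rhs = 13, matching y values: none (0 points).
  x = 13: rhs = 17, matching y values: 6, 13 (2 points).
  x = 14: rhs = 4, matching y values: 2, 17 (2 points).
  x = 15: rhs = 18, matching y values: none (0 points).
  x = 16: rhs = 8, matching y values: none (0 points).
  x = 17: rhs = 18, matching y values: none (0 points).
  x = 18: rhs = 16, matching y values: 4, 15 (2 points).
Total affine count: 17.
Full point count |E(F_19)| = 17 + 1 = 18.
Hasse bound: |18 − (19+1)| = |-2| = 2 ≤ 2√19 ≈ 8.7178 ✓.


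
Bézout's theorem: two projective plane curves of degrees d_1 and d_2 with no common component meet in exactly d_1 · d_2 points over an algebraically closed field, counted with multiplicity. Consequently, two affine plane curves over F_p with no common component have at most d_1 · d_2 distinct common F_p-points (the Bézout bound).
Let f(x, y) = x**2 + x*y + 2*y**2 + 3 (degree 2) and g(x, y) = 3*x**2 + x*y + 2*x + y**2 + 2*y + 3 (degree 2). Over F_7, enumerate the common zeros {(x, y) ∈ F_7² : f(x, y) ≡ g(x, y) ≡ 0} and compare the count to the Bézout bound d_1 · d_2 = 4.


Common zeros: ∅; count = 0; Bézout bound = 4.

deg(f) = 2, deg(g) = 2, so Bézout bound = 4.
Scan x ∈ F_7. For each x, list the y ∈ F_7 with f(x, y) ≡ 0 and those with g(x, y) ≡ 0 (mod 7); the common zeros in that column are the intersection.
  x = 0: f ≡ 0 at y ∈ {3, 4}; g ≡ 0 at y ∈ ∅; common: ∅.
  x = 1: f ≡ 0 at y ∈ {1, 2}; g ≡ 0 at y ∈ ∅; common: ∅.
  x = 2: f ≡ 0 at y ∈ {0, 6}; g ≡ 0 at y ∈ ∅; common: ∅.
  x = 3: f ≡ 0 at y ∈ {4, 5}; g ≡ 0 at y ∈ {1}; common: ∅.
  x = 4: f ≡ 0 at y ∈ {2, 3}; g ≡ 0 at y ∈ ∅; common: ∅.
  x = 5: f ≡ 0 at y ∈ {0, 1}; g ≡ 0 at y ∈ ∅; common: ∅.
  x = 6: f ≡ 0 at y ∈ {5, 6}; g ≡ 0 at y ∈ ∅; common: ∅.
Collecting: common zeros = ∅, so the count is 0.
Comparison with the Bézout bound: 0 ≤ 4 = deg(f)·deg(g), as expected for curves with no common component (the affine F_7-count falls short of the bound because intersections may lie at infinity, over extension fields, or carry multiplicity).


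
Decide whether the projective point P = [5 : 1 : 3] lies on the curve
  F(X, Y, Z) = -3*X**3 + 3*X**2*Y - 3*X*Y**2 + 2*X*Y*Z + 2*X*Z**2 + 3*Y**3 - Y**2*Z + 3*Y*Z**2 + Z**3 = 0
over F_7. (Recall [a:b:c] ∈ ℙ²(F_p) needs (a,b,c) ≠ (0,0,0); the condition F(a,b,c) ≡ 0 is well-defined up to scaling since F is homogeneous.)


F(5,1,3) ≡ 6 (mod 7); P is NOT on the curve.

Evaluate F(5, 1, 3) term-by-term (mod 7).
  -3*X**3 ↦ -3·125·1·1 = -375
  3*X**2*Y ↦ 3·25·1·1 = 75
  -3*X*Y**2 ↦ -3·5·1·1 = -15
  2*X*Y*Z ↦ 2·5·1·3 = 30
  2*X*Z**2 ↦ 2·5·1·9 = 90
  3*Y**3 ↦ 3·1·1·1 = 3
  -Y**2*Z ↦ -1·1·1·3 = -3
  3*Y*Z**2 ↦ 3·1·1·9 = 27
  Z**3 ↦ 1·1·1·27 = 27
Sum: F(5, 1, 3) = (-375) + (75) + (-15) + (30) + (90) + (3) + (-3) + (27) + (27) = -141.
Reducing mod 7: -141 ≡ 6 (mod 7).
Since F(a, b, c) ≡ 6 ≠ 0 (mod 7), P does NOT lie on the curve.


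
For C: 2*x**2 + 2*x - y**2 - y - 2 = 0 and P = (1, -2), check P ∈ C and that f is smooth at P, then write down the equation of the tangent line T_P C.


Tangent line at P: 6*x + 3*y = 0.

Step 1: f(1, -2) = 0, so P lies on C.
Step 2: partial derivatives
  f_x(x, y) = 4*x + 2, f_y(x, y) = -2*y - 1.
  f_x(P) = 6, f_y(P) = 3 (gradient nonzero, so P is smooth).
Step 3: tangent line at P: 6·(x − 1) + 3·(y − -2) = 0.
Expanding: 6*x + 3*y = 0.


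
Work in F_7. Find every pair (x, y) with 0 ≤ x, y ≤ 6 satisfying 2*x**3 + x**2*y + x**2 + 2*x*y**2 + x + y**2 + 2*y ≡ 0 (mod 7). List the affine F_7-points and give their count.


Affine F_7-points: {(0, 0), (0, 5), (2, 4), (2, 6), (3, 1), (4, 1), (4, 4), (5, 0), (5, 2), (6, 1), (6, 2)}; count = 11.

For each of the 49 pairs (x, y) ∈ F_7², evaluate f(x, y) mod 7. Record the zeros.
  x = 0: [0↦0, 1↦3, 2↦1, 3↦1, 4↦3, 5↦0, 6↦6]  zeros at y ∈ {0, 5}
  x = 1: [0↦4, 1↦3, 2↦1, 3↦5, 4↦1, 5↦3, 6↦4]  zeros at y ∈ ∅
  x = 2: [0↦1, 1↦5, 2↦5, 3↦1, 4↦0, 5↦2, 6↦0]  zeros at y ∈ {4, 6}
  x = 3: [0↦3, 1↦0, 2↦4, 3↦1, 4↦5, 5↦2, 6↦6]  zeros at y ∈ {1}
  x = 4: [0↦1, 1↦0, 2↦3, 3↦3, 4↦0, 5↦1, 6↦6]  zeros at y ∈ {1, 4}
  x = 5: [0↦0, 1↦3, 2↦0, 3↦5, 4↦4, 5↦4, 6↦5]  zeros at y ∈ {0, 2}
  x = 6: [0↦5, 1↦0, 2↦0, 3↦5, 4↦1, 5↦2, 6↦1]  zeros at y ∈ {1, 2}
Collecting zeros: affine points = {(0, 0), (0, 5), (2, 4), (2, 6), (3, 1), (4, 1), (4, 4), (5, 0), (5, 2), (6, 1), (6, 2)}.
Total count |C(F_7)_aff| = 11.


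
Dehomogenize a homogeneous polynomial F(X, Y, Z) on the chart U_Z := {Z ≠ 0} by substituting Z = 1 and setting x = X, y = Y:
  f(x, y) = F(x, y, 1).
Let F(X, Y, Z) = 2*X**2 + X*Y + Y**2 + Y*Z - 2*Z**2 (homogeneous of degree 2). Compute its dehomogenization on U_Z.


f(x, y) = 2*x**2 + x*y + y**2 + y - 2

On U_Z we set Z = 1. Each monomial c·X^i·Y^j·Z^k in F becomes c·x^i·y^j·1^k = c·x^i·y^j.
Substituting Z = 1: F(X, Y, 1) = 2*x**2 + x*y + y**2 + y - 2.
Note: deg(f) ≤ deg(F) = 2; strict inequality happens when F is divisible by Z (lost terms).


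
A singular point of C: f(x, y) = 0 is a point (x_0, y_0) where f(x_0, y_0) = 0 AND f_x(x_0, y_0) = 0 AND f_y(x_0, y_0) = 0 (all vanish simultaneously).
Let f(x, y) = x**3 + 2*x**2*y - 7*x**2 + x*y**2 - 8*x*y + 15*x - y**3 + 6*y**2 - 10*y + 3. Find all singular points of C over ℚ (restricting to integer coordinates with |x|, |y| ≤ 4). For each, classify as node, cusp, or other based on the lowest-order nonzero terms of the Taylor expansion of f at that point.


Singular points: {(1, 2)}; classification: cusp.

Compute partial derivatives:
  f_x = 3*x**2 + 4*x*y - 14*x + y**2 - 8*y + 15.
  f_y = 2*x**2 + 2*x*y - 8*x - 3*y**2 + 12*y - 10.
Scan x_0 ∈ {−4, ..., 4}. For each x_0, f_y(x_0, y) is a polynomial in y; find its integer roots y ∈ {−4, ..., 4}, then test f_x and f at those candidates.
  x = -4: f_y(-4, y) = -3*y**2 + 4*y + 54; no integer root y with |y| ≤ 4.
  x = -3: f_y(-3, y) = -3*y**2 + 6*y + 32; no integer root y with |y| ≤ 4.
  x = -2: f_y(-2, y) = -3*y**2 + 8*y + 14; no integer root y with |y| ≤ 4.
  x = -1: f_y(-1, y) = -3*y**2 + 10*y; vanishes at y ∈ {0}. (-1, 0): f_x = 32 ≠ 0.
  x = 0: f_y(0, y) = -3*y**2 + 12*y - 10; no integer root y with |y| ≤ 4.
  x = 1: f_y(1, y) = -3*y**2 + 14*y - 16; vanishes at y ∈ {2}. (1, 2): f_x = 0, f = 0 — SINGULAR.
  x = 2: f_y(2, y) = -3*y**2 + 16*y - 18; no integer root y with |y| ≤ 4.
  x = 3: f_y(3, y) = -3*y**2 + 18*y - 16; no integer root y with |y| ≤ 4.
  x = 4: f_y(4, y) = -3*y**2 + 20*y - 10; no integer root y with |y| ≤ 4.
Only singular point on the grid: (1, 2).
Classify: substitute x = 1 + u, y = 2 + v and expand: f = u**3 + 2*u**2*v + u*v**2 - v**3 + v**2.
No constant or linear terms (consistent with a singular point). Quadratic part: v**2. Cubic part: u**3 + 2*u**2*v + u*v**2 - v**3.
The quadratic part v**2 is a perfect square, so there is a single (double) tangent line v = 0, i.e. y = 2. Restricting the cubic part to that line (v = 0) leaves u**3 ≠ 0, so f is not divisible by v and the branch is v² ≈ -u**3 to lowest order — this is a cusp.
Classification: cusp.


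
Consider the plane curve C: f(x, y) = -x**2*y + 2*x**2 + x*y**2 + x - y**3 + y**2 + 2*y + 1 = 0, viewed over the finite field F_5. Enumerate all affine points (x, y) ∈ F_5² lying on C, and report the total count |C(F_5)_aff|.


Affine F_5-points: {(2, 3), (3, 3)}; count = 2.

For each of the 25 pairs (x, y) ∈ F_5², evaluate f(x, y) mod 5. Record the zeros.
  x = 0: [0↦1, 1↦3, 2↦1, 3↦4, 4↦1]  zeros at y ∈ ∅
  x = 1: [0↦4, 1↦1, 2↦1, 3↦3, 4↦1]  zeros at y ∈ ∅
  x = 2: [0↦1, 1↦1, 2↦1, 3↦0, 4↦2]  zeros at y ∈ {3}
  x = 3: [0↦2, 1↦3, 2↦1, 3↦0, 4↦4]  zeros at y ∈ {3}
  x = 4: [0↦2, 1↦2, 2↦1, 3↦3, 4↦2]  zeros at y ∈ ∅
Collecting zeros: affine points = {(2, 3), (3, 3)}.
Total count |C(F_5)_aff| = 2.


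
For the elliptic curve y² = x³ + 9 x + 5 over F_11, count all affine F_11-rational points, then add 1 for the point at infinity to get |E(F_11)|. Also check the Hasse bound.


Affine points = {(0, 4), (0, 7), (1, 2), (1, 9), (2, 3), (2, 8), (3, 2), (3, 9), (6, 0), (7, 2), (7, 9), (9, 1), (9, 10)}; affine count = 13; |E(F_11)| = 14.

Discriminant check: Δ ∝ 4a³ + 27b² = 4·9³ + 27·5² = 4·729 + 27·25 ≡ 5 (mod 11). Nonzero ⇒ E is nonsingular.
For each x ∈ F_11, compute rhs = x³ + 9·x + 5 mod 11, then count y ∈ F_11 with y² ≡ rhs.
  x = 0: rhs = 5, matching y values: 4, 7 (2 points).
  x = 1: rhs = 4, matching y values: 2, 9 (2 points).
  x = 2: rhs = 9, matching y values: 3, 8 (2 points).
  x = 3: rhs = 4, matching y values: 2, 9 (2 points).
  x = 4: rhs = 6, matching y values: none (0 points).
  x = 5: rhs = 10, matching y values: none (0 points).
  x = 6: rhs = 0, matching y values: 0 (1 points).
  x = 7: rhs = 4, matching y values: 2, 9 (2 points).
  x = 8: rhs = 6, matching y values: none (0 points).
  x = 9: rhs = 1, matching y values: 1, 10 (2 points).
  x = 10: rhs = 6, matching y values: none (0 points).
Total affine count: 13.
Full point count |E(F_11)| = 13 + 1 = 14.
Hasse bound: |14 − (11+1)| = |2| = 2 ≤ 2√11 ≈ 6.6332 ✓.


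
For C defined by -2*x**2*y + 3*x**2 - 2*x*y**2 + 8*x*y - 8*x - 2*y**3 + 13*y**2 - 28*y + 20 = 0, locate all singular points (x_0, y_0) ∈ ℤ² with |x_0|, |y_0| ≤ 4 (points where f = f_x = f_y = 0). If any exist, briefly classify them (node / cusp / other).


Singular points: {(0, 2)}; classification: node.

Compute partial derivatives:
  f_x = -4*x*y + 6*x - 2*y**2 + 8*y - 8.
  f_y = -2*x**2 - 4*x*y + 8*x - 6*y**2 + 26*y - 28.
Scan x_0 ∈ {−4, ..., 4}. For each x_0, f_y(x_0, y) is a polynomial in y; find its integer roots y ∈ {−4, ..., 4}, then test f_x and f at those candidates.
  x = -4: f_y(-4, y) = -6*y**2 + 42*y - 92; no integer root y with |y| ≤ 4.
  x = -3: f_y(-3, y) = -6*y**2 + 38*y - 70; no integer root y with |y| ≤ 4.
  x = -2: f_y(-2, y) = -6*y**2 + 34*y - 52; no integer root y with |y| ≤ 4.
  x = -1: f_y(-1, y) = -6*y**2 + 30*y - 38; no integer root y with |y| ≤ 4.
  x = 0: f_y(0, y) = -6*y**2 + 26*y - 28; vanishes at y ∈ {2}. (0, 2): f_x = 0, f = 0 — SINGULAR.
  x = 1: f_y(1, y) = -6*y**2 + 22*y - 22; no integer root y with |y| ≤ 4.
  x = 2: f_y(2, y) = -6*y**2 + 18*y - 20; no integer root y with |y| ≤ 4.
  x = 3: f_y(3, y) = -6*y**2 + 14*y - 22; no integer root y with |y| ≤ 4.
  x = 4: f_y(4, y) = -6*y**2 + 10*y - 28; no integer root y with |y| ≤ 4.
Only singular point on the grid: (0, 2).
Classify: substitute x = 0 + u, y = 2 + v and expand: f = -2*u**2*v - u**2 - 2*u*v**2 - 2*v**3 + v**2.
No constant or linear terms (consistent with a singular point). Quadratic part: -u**2 + v**2. Cubic part: -2*u**2*v - 2*u*v**2 - 2*v**3.
The quadratic part v**2 - u**2 = (v − u)(v + u) splits into two distinct linear factors, so there are two distinct tangent lines y − 2 = ±(x − 0) — this is a node (ordinary double point).
Classification: node.


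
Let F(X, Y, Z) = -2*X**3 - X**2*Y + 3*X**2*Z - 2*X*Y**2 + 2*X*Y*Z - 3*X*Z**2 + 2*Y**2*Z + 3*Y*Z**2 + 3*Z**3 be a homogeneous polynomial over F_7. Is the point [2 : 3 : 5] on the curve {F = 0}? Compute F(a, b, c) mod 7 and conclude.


F(2,3,5) ≡ 1 (mod 7); P is NOT on the curve.

Evaluate F(2, 3, 5) term-by-term (mod 7).
  -2*X**3 ↦ -2·8·1·1 = -16
  -X**2*Y ↦ -1·4·3·1 = -12
  3*X**2*Z ↦ 3·4·1·5 = 60
  -2*X*Y**2 ↦ -2·2·9·1 = -36
  2*X*Y*Z ↦ 2·2·3·5 = 60
  -3*X*Z**2 ↦ -3·2·1·25 = -150
  2*Y**2*Z ↦ 2·1·9·5 = 90
  3*Y*Z**2 ↦ 3·1·3·25 = 225
  3*Z**3 ↦ 3·1·1·125 = 375
Sum: F(2, 3, 5) = (-16) + (-12) + (60) + (-36) + (60) + (-150) + (90) + (225) + (375) = 596.
Reducing mod 7: 596 ≡ 1 (mod 7).
Since F(a, b, c) ≡ 1 ≠ 0 (mod 7), P does NOT lie on the curve.


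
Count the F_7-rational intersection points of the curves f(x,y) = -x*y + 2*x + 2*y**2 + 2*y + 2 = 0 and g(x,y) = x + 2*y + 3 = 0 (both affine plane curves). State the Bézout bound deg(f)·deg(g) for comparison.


Common zeros: {(0, 2), (5, 3)}; count = 2; Bézout bound = 2.

deg(f) = 2, deg(g) = 1, so Bézout bound = 2.
Scan x ∈ F_7. For each x, list the y ∈ F_7 with f(x, y) ≡ 0 and those with g(x, y) ≡ 0 (mod 7); the common zeros in that column are the intersection.
  x = 0: f ≡ 0 at y ∈ {2, 4}; g ≡ 0 at y ∈ {2}; common: {2}.
  x = 1: f ≡ 0 at y ∈ {1, 2}; g ≡ 0 at y ∈ {5}; common: ∅.
  x = 2: f ≡ 0 at y ∈ {2, 5}; g ≡ 0 at y ∈ {1}; common: ∅.
  x = 3: f ≡ 0 at y ∈ {2}; g ≡ 0 at y ∈ {4}; common: ∅.
  x = 4: f ≡ 0 at y ∈ {2, 6}; g ≡ 0 at y ∈ {0}; common: ∅.
  x = 5: f ≡ 0 at y ∈ {2, 3}; g ≡ 0 at y ∈ {3}; common: {3}.
  x = 6: f ≡ 0 at y ∈ {0, 2}; g ≡ 0 at y ∈ {6}; common: ∅.
Collecting: common zeros = {(0, 2), (5, 3)}, so the count is 2.
Comparison with the Bézout bound: 2 ≤ 2 = deg(f)·deg(g), as expected for curves with no common component (the bound is attained).


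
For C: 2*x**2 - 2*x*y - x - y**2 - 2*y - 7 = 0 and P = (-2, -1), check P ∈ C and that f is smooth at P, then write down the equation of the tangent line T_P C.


Tangent line at P: -7*x + 4*y - 10 = 0.

Step 1: f(-2, -1) = 0, so P lies on C.
Step 2: partial derivatives
  f_x(x, y) = 4*x - 2*y - 1, f_y(x, y) = -2*x - 2*y - 2.
  f_x(P) = -7, f_y(P) = 4 (gradient nonzero, so P is smooth).
Step 3: tangent line at P: -7·(x − -2) + 4·(y − -1) = 0.
Expanding: -7*x + 4*y - 10 = 0.


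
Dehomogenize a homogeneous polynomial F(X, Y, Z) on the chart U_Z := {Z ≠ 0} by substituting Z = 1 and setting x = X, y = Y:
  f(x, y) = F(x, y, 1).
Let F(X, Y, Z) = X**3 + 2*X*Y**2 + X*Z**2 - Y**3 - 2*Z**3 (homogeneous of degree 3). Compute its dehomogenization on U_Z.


f(x, y) = x**3 + 2*x*y**2 + x - y**3 - 2

On U_Z we set Z = 1. Each monomial c·X^i·Y^j·Z^k in F becomes c·x^i·y^j·1^k = c·x^i·y^j.
Substituting Z = 1: F(X, Y, 1) = x**3 + 2*x*y**2 + x - y**3 - 2.
Note: deg(f) ≤ deg(F) = 3; strict inequality happens when F is divisible by Z (lost terms).


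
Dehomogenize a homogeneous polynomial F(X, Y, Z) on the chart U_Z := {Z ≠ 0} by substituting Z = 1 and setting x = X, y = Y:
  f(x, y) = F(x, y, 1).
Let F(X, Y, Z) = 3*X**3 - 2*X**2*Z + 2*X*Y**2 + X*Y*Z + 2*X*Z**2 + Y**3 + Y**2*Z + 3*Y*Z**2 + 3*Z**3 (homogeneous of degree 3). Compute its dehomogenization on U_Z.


f(x, y) = 3*x**3 - 2*x**2 + 2*x*y**2 + x*y + 2*x + y**3 + y**2 + 3*y + 3

On U_Z we set Z = 1. Each monomial c·X^i·Y^j·Z^k in F becomes c·x^i·y^j·1^k = c·x^i·y^j.
Substituting Z = 1: F(X, Y, 1) = 3*x**3 - 2*x**2 + 2*x*y**2 + x*y + 2*x + y**3 + y**2 + 3*y + 3.
Note: deg(f) ≤ deg(F) = 3; strict inequality happens when F is divisible by Z (lost terms).


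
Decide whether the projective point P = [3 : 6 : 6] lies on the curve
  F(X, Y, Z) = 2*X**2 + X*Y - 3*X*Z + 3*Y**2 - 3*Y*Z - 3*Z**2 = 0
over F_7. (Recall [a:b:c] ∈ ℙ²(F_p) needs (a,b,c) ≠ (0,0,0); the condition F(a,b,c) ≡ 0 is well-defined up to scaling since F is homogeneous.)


F(3,6,6) ≡ 0 (mod 7); P is on the curve.

Evaluate F(3, 6, 6) term-by-term (mod 7).
  2*X**2 ↦ 2·9·1·1 = 18
  X*Y ↦ 1·3·6·1 = 18
  -3*X*Z ↦ -3·3·1·6 = -54
  3*Y**2 ↦ 3·1·36·1 = 108
  -3*Y*Z ↦ -3·1·6·6 = -108
  -3*Z**2 ↦ -3·1·1·36 = -108
Sum: F(3, 6, 6) = (18) + (18) + (-54) + (108) + (-108) + (-108) = -126.
Reducing mod 7: -126 ≡ 0 (mod 7).
Since F(a, b, c) ≡ 0 (mod 7), P lies on the curve.
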